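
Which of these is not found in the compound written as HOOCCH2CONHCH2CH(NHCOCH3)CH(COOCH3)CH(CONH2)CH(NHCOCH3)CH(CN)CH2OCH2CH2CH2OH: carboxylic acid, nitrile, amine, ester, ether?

amine

ether: present (CH2OCH2 — C–O–C with sp³ carbons on both sides and no adjacent C=O → ether).
ester: present (CH(COOCH3) — pendant –COOCH3: carbonyl C bonded to C and –OCH3 → ester).
nitrile: present (CH(CN) — pendant –C≡N: nitrile).
carboxylic acid: present (HOOC — –COOH: carbonyl C bonded to –OH and C → carboxylic acid (the –OH is not a separate alcohol)).
amine: absent. In each of CH2CONHCH2, CH(NHCOCH3) and CH(CONH2), the nitrogen is bonded directly to a carbonyl carbon, making it part of an amide, not a free amine.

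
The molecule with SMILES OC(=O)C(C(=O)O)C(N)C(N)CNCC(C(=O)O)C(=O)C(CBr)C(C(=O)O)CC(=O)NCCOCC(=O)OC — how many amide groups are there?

1

–COOH: carbonyl C bonded to –OH and C → carboxylic acid (the –OH is not a separate alcohol).
pendant –COOH: carbonyl C bonded to C and –OH → carboxylic acid.
–NH2 on an sp³ carbon with no adjacent C=O → amine.
–NH2 on an sp³ carbon with no adjacent C=O → amine.
C–N–C with sp³ carbons and no adjacent C=O → amine (secondary).
pendant –COOH: carbonyl C bonded to C and –OH → carboxylic acid.
–C(=O)– with carbon on both sides → ketone.
pendant –CH2X: halogen on sp³ carbon → alkyl halide.
pendant –COOH: carbonyl C bonded to C and –OH → carboxylic acid.
–C(=O)–N– linkage → amide (the N is not an amine).
C–O–C with sp³ carbons on both sides and no adjacent C=O → ether.
–C(=O)OCH3: carbonyl C bonded to C and to –OCH3 → ester (not ketone + ether).
Amide appears at: CH2CONHCH2 → 1.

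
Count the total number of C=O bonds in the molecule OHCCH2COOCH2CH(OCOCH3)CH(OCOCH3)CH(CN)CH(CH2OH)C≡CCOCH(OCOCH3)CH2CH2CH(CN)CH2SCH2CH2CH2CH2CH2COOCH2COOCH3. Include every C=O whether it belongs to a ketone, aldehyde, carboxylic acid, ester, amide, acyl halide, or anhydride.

8

OHC: aldehyde, 1 C=O (running total 1).
CH2COOCH2: ester, 1 C=O (running total 2).
CH(OCOCH3): ester, 1 C=O (running total 3).
CH(OCOCH3): ester, 1 C=O (running total 4).
CO: ketone, 1 C=O (running total 5).
CH(OCOCH3): ester, 1 C=O (running total 6).
CH2COOCH2: ester, 1 C=O (running total 7).
COOCH3: ester, 1 C=O (running total 8).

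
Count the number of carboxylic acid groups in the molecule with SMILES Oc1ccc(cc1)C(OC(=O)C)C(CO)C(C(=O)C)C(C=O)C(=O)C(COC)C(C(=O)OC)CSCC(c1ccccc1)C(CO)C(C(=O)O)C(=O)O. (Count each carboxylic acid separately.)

2

–OH attached directly to an aromatic ring → phenol (not alcohol); the ring itself is an arene.
pendant –OC(=O)CH3: an acyloxy group → ester.
pendant –CH2OH on an sp³ backbone C → alcohol.
pendant –COCH3: carbonyl C bonded to two carbons → ketone.
pendant –CHO: carbonyl C bonded to C and H → aldehyde.
–C(=O)– with carbon on both sides → ketone.
pendant –CH2OCH3: C–O–C linkage → ether.
pendant –COOCH3: carbonyl C bonded to C and –OCH3 → ester.
C–S–C linkage → sulfide (thioether).
pendant –C6H5: benzene ring → arene.
pendant –CH2OH on an sp³ backbone C → alcohol.
pendant –COOH: carbonyl C bonded to C and –OH → carboxylic acid.
–COOH: carbonyl C bonded to –OH and C → carboxylic acid (the –OH is not a separate alcohol).
Carboxylic acid appears at: CH(COOH), COOH → 2.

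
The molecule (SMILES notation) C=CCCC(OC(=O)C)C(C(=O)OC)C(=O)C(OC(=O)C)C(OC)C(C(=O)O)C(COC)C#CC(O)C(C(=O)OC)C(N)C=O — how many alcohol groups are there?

1

C=C double bond → alkene.
pendant –OC(=O)CH3: an acyloxy group → ester.
pendant –COOCH3: carbonyl C bonded to C and –OCH3 → ester.
–C(=O)– with carbon on both sides → ketone.
pendant –OC(=O)CH3: an acyloxy group → ester.
pendant –OCH3: C–O–C with sp³ C, no adjacent C=O → ether.
pendant –COOH: carbonyl C bonded to C and –OH → carboxylic acid.
pendant –CH2OCH3: C–O–C linkage → ether.
C≡C triple bond → alkyne.
–OH on an sp³ carbon → alcohol (secondary).
pendant –COOCH3: carbonyl C bonded to C and –OCH3 → ester.
–NH2 on an sp³ carbon with no adjacent C=O → amine.
terminal –CHO: carbonyl C bonded to H and C → aldehyde.
Alcohol appears at: CH(OH) → 1.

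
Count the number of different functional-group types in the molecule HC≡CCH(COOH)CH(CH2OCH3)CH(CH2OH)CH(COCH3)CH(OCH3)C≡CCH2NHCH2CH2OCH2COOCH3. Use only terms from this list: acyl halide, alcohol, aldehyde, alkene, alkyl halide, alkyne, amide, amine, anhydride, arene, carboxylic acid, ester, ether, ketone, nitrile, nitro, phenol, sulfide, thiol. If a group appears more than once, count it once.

Reading the structure from left to right:
  HC≡C: C≡C triple bond → alkyne.
  CH(COOH): pendant –COOH: carbonyl C bonded to C and –OH → carboxylic acid.
  CH(CH2OCH3): pendant –CH2OCH3: C–O–C linkage → ether.
  CH(CH2OH): pendant –CH2OH on an sp³ backbone C → alcohol.
  CH(COCH3): pendant –COCH3: carbonyl C bonded to two carbons → ketone.
  CH(OCH3): pendant –OCH3: C–O–C with sp³ C, no adjacent C=O → ether.
  C≡C: C≡C triple bond → alkyne.
  CH2NHCH2: C–N–C with sp³ carbons and no adjacent C=O → amine (secondary).
  CH2OCH2: C–O–C with sp³ carbons on both sides and no adjacent C=O → ether.
  COOCH3: –C(=O)OCH3: carbonyl C bonded to C and to –OCH3 → ester (not ketone + ether).
Distinct types present: alcohol, alkyne, amine, carboxylic acid, ester, ether, ketone.

7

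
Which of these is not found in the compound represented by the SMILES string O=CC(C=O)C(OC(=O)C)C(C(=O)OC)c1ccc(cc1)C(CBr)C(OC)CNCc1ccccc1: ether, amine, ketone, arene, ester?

ether: present (CH(OCH3) — pendant –OCH3: C–O–C with sp³ C, no adjacent C=O → ether).
ester: present (CH(OCOCH3) — pendant –OC(=O)CH3: an acyloxy group → ester).
amine: present (CH2NHCH2 — C–N–C with sp³ carbons and no adjacent C=O → amine (secondary)).
arene: present (C6H4 — para-disubstituted benzene ring → arene).
ketone: absent. In each of CH(OCOCH3) and CH(COOCH3), the C=O is bonded to an –O–C group, which defines an ester, not a ketone. In each of OHC and CH(CHO), the carbonyl carbon carries an H, so it is an aldehyde, not a ketone.

ketone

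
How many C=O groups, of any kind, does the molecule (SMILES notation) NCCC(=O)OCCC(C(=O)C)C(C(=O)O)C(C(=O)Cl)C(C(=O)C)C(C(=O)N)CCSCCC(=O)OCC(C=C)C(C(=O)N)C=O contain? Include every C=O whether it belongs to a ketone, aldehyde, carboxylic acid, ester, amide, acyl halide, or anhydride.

9

CH2COOCH2: ester, 1 C=O (running total 1).
CH(COCH3): ketone, 1 C=O (running total 2).
CH(COOH): carboxylic acid, 1 C=O (running total 3).
CH(COCl): acyl halide, 1 C=O (running total 4).
CH(COCH3): ketone, 1 C=O (running total 5).
CH(CONH2): amide, 1 C=O (running total 6).
CH2COOCH2: ester, 1 C=O (running total 7).
CH(CONH2): amide, 1 C=O (running total 8).
CHO: aldehyde, 1 C=O (running total 9).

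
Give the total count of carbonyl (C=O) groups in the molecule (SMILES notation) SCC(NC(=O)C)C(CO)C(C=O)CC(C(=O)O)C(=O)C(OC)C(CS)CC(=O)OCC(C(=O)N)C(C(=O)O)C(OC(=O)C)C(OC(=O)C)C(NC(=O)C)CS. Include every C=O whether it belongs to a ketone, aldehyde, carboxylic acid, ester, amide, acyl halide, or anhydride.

CH(NHCOCH3): amide, 1 C=O (running total 1).
CH(CHO): aldehyde, 1 C=O (running total 2).
CH(COOH): carboxylic acid, 1 C=O (running total 3).
CO: ketone, 1 C=O (running total 4).
CH2COOCH2: ester, 1 C=O (running total 5).
CH(CONH2): amide, 1 C=O (running total 6).
CH(COOH): carboxylic acid, 1 C=O (running total 7).
CH(OCOCH3): ester, 1 C=O (running total 8).
CH(OCOCH3): ester, 1 C=O (running total 9).
CH(NHCOCH3): amide, 1 C=O (running total 10).

10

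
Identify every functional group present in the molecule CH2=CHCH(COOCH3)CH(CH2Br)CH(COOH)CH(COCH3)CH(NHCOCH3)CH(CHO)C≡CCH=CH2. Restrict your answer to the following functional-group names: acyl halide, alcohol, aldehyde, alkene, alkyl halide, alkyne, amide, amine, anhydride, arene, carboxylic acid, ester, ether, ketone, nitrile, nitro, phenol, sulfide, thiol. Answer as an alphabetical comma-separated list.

Working along the chain:
  CH2=CH: C=C double bond → alkene.
  CH(COOCH3): pendant –COOCH3: carbonyl C bonded to C and –OCH3 → ester.
  CH(CH2Br): pendant –CH2X: halogen on sp³ carbon → alkyl halide.
  CH(COOH): pendant –COOH: carbonyl C bonded to C and –OH → carboxylic acid.
  CH(COCH3): pendant –COCH3: carbonyl C bonded to two carbons → ketone.
  CH(NHCOCH3): pendant –NHC(=O)CH3: N bonded to a carbonyl → amide (not amine).
  CH(CHO): pendant –CHO: carbonyl C bonded to C and H → aldehyde.
  C≡C: C≡C triple bond → alkyne.
  CH=CH2: C=C double bond → alkene.

aldehyde, alkene, alkyl halide, alkyne, amide, carboxylic acid, ester, ketone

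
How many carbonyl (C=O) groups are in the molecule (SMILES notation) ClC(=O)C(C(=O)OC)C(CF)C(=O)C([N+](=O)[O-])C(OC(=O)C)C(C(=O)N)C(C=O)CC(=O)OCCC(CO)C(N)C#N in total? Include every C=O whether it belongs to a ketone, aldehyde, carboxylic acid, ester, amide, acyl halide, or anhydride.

7

ClCO: acyl halide, 1 C=O (running total 1).
CH(COOCH3): ester, 1 C=O (running total 2).
CO: ketone, 1 C=O (running total 3).
CH(OCOCH3): ester, 1 C=O (running total 4).
CH(CONH2): amide, 1 C=O (running total 5).
CH(CHO): aldehyde, 1 C=O (running total 6).
CH2COOCH2: ester, 1 C=O (running total 7).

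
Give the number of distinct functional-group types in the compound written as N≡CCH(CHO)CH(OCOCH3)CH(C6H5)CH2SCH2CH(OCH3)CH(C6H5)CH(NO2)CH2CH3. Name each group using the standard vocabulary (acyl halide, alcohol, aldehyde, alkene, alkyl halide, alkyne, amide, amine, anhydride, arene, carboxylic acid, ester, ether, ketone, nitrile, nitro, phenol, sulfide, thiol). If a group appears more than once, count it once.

Working along the chain:
  N≡C: N≡C–: carbon triple-bonded to nitrogen → nitrile.
  CH(CHO): pendant –CHO: carbonyl C bonded to C and H → aldehyde.
  CH(OCOCH3): pendant –OC(=O)CH3: an acyloxy group → ester.
  CH(C6H5): pendant –C6H5: benzene ring → arene.
  CH2SCH2: C–S–C linkage → sulfide (thioether).
  CH(OCH3): pendant –OCH3: C–O–C with sp³ C, no adjacent C=O → ether.
  CH(C6H5): pendant –C6H5: benzene ring → arene.
  CH(NO2): –NO2 on an sp³ carbon → nitro (the N=O is not a carbonyl).
Distinct types present: aldehyde, arene, ester, ether, nitrile, nitro, sulfide.

7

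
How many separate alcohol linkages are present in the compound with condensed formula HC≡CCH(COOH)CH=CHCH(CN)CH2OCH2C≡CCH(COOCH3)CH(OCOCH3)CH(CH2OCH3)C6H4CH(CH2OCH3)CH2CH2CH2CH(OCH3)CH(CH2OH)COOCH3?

1

C≡C triple bond → alkyne.
pendant –COOH: carbonyl C bonded to C and –OH → carboxylic acid.
C=C double bond → alkene.
pendant –C≡N: nitrile.
C–O–C with sp³ carbons on both sides and no adjacent C=O → ether.
C≡C triple bond → alkyne.
pendant –COOCH3: carbonyl C bonded to C and –OCH3 → ester.
pendant –OC(=O)CH3: an acyloxy group → ester.
pendant –CH2OCH3: C–O–C linkage → ether.
para-disubstituted benzene ring → arene.
pendant –CH2OCH3: C–O–C linkage → ether.
pendant –OCH3: C–O–C with sp³ C, no adjacent C=O → ether.
pendant –CH2OH on an sp³ backbone C → alcohol.
–C(=O)OCH3: carbonyl C bonded to C and to –OCH3 → ester (not ketone + ether).
Alcohol appears at: CH(CH2OH) → 1.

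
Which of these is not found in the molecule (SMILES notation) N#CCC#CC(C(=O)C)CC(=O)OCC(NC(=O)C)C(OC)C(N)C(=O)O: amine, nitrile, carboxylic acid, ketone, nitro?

nitro

nitrile: present (N≡C — N≡C–: carbon triple-bonded to nitrogen → nitrile).
amine: present (CH(NH2) — –NH2 on an sp³ carbon with no adjacent C=O → amine).
carboxylic acid: present (COOH — –COOH: carbonyl C bonded to –OH and C → carboxylic acid (the –OH is not a separate alcohol)).
ketone: present (CH(COCH3) — pendant –COCH3: carbonyl C bonded to two carbons → ketone).
nitro: no segment matches this pattern.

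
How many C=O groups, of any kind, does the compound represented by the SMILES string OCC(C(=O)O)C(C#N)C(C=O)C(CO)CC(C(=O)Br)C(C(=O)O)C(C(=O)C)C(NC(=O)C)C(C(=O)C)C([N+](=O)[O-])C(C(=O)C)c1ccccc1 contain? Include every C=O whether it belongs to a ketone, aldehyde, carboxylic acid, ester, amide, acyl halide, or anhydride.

8

CH(COOH): carboxylic acid, 1 C=O (running total 1).
CH(CHO): aldehyde, 1 C=O (running total 2).
CH(COBr): acyl halide, 1 C=O (running total 3).
CH(COOH): carboxylic acid, 1 C=O (running total 4).
CH(COCH3): ketone, 1 C=O (running total 5).
CH(NHCOCH3): amide, 1 C=O (running total 6).
CH(COCH3): ketone, 1 C=O (running total 7).
CH(COCH3): ketone, 1 C=O (running total 8).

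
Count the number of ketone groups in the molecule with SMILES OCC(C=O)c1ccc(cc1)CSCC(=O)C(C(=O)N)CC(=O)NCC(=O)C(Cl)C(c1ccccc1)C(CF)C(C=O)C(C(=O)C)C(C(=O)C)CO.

Reading the structure from left to right:
  HOCH2: HO– on an sp³ carbon → alcohol.
  CH(CHO): pendant –CHO: carbonyl C bonded to C and H → aldehyde.
  C6H4: para-disubstituted benzene ring → arene.
  CH2SCH2: C–S–C linkage → sulfide (thioether).
  CO: –C(=O)– with carbon on both sides → ketone.
  CH(CONH2): pendant –CONH2: carbonyl C bonded to C and N → amide.
  CH2CONHCH2: –C(=O)–N– linkage → amide (the N is not an amine).
  CO: –C(=O)– with carbon on both sides → ketone.
  CH(Cl): halogen on an sp³ carbon → alkyl halide.
  CH(C6H5): pendant –C6H5: benzene ring → arene.
  CH(CH2F): pendant –CH2X: halogen on sp³ carbon → alkyl halide.
  CH(CHO): pendant –CHO: carbonyl C bonded to C and H → aldehyde.
  CH(COCH3): pendant –COCH3: carbonyl C bonded to two carbons → ketone.
  CH(COCH3): pendant –COCH3: carbonyl C bonded to two carbons → ketone.
  CH2OH: –OH on an sp³ carbon → alcohol.
Ketone appears at: CO, CO, CH(COCH3), CH(COCH3) → 4.

4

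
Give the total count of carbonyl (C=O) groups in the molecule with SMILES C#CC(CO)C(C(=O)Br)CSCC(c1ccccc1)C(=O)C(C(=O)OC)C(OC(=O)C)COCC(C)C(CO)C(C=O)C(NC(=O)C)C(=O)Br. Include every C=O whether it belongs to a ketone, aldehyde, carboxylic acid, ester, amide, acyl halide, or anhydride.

7

CH(COBr): acyl halide, 1 C=O (running total 1).
CO: ketone, 1 C=O (running total 2).
CH(COOCH3): ester, 1 C=O (running total 3).
CH(OCOCH3): ester, 1 C=O (running total 4).
CH(CHO): aldehyde, 1 C=O (running total 5).
CH(NHCOCH3): amide, 1 C=O (running total 6).
COBr: acyl halide, 1 C=O (running total 7).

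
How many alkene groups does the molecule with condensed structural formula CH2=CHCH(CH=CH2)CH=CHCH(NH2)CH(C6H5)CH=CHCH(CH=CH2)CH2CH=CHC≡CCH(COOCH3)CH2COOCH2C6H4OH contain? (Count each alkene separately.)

Taking each segment in turn:
  CH2=CH: C=C double bond → alkene.
  CH(CH=CH2): pendant –CH=CH2: C=C double bond → alkene.
  CH=CH: C=C double bond → alkene.
  CH(NH2): –NH2 on an sp³ carbon with no adjacent C=O → amine.
  CH(C6H5): pendant –C6H5: benzene ring → arene.
  CH=CH: C=C double bond → alkene.
  CH(CH=CH2): pendant –CH=CH2: C=C double bond → alkene.
  CH=CH: C=C double bond → alkene.
  C≡C: C≡C triple bond → alkyne.
  CH(COOCH3): pendant –COOCH3: carbonyl C bonded to C and –OCH3 → ester.
  CH2COOCH2: –C(=O)–O–C with C on the carbonyl side → ester.
  C6H4OH: –OH attached directly to an aromatic ring → phenol (not alcohol); the ring itself is an arene.
Alkene appears at: CH2=CH, CH(CH=CH2), CH=CH, CH=CH, CH(CH=CH2), CH=CH → 6.

6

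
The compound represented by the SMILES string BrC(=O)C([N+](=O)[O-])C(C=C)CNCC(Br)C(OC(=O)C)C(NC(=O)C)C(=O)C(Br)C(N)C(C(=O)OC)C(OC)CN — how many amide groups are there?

Working along the chain:
  BrCO: –C(=O)Br: carbonyl C bonded to C and to a halogen → acyl halide (not alkyl halide).
  CH(NO2): –NO2 on an sp³ carbon → nitro (the N=O is not a carbonyl).
  CH(CH=CH2): pendant –CH=CH2: C=C double bond → alkene.
  CH2NHCH2: C–N–C with sp³ carbons and no adjacent C=O → amine (secondary).
  CH(Br): halogen on an sp³ carbon → alkyl halide.
  CH(OCOCH3): pendant –OC(=O)CH3: an acyloxy group → ester.
  CH(NHCOCH3): pendant –NHC(=O)CH3: N bonded to a carbonyl → amide (not amine).
  CO: –C(=O)– with carbon on both sides → ketone.
  CH(Br): halogen on an sp³ carbon → alkyl halide.
  CH(NH2): –NH2 on an sp³ carbon with no adjacent C=O → amine.
  CH(COOCH3): pendant –COOCH3: carbonyl C bonded to C and –OCH3 → ester.
  CH(OCH3): pendant –OCH3: C–O–C with sp³ C, no adjacent C=O → ether.
  CH2NH2: –NH2 on an sp³ carbon with no adjacent C=O → amine.
Amide appears at: CH(NHCOCH3) → 1.

1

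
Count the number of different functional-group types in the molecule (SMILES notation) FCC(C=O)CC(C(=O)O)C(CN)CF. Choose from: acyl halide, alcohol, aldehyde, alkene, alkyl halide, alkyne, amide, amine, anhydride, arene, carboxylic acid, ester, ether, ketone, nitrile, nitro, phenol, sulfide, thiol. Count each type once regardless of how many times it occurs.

Working along the chain:
  FCH2: halogen on an sp³ carbon → alkyl halide.
  CH(CHO): pendant –CHO: carbonyl C bonded to C and H → aldehyde.
  CH(COOH): pendant –COOH: carbonyl C bonded to C and –OH → carboxylic acid.
  CH(CH2NH2): pendant –CH2NH2: N on sp³ C, no adjacent C=O → amine.
  CH2F: halogen on an sp³ carbon → alkyl halide.
Distinct types present: aldehyde, alkyl halide, amine, carboxylic acid.

4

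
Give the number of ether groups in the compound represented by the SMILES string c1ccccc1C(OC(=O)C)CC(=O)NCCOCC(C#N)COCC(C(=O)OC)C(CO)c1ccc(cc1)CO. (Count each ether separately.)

2

Reading the structure from left to right:
  C6H5: C6H5– phenyl ring → arene.
  CH(OCOCH3): pendant –OC(=O)CH3: an acyloxy group → ester.
  CH2CONHCH2: –C(=O)–N– linkage → amide (the N is not an amine).
  CH2OCH2: C–O–C with sp³ carbons on both sides and no adjacent C=O → ether.
  CH(CN): pendant –C≡N: nitrile.
  CH2OCH2: C–O–C with sp³ carbons on both sides and no adjacent C=O → ether.
  CH(COOCH3): pendant –COOCH3: carbonyl C bonded to C and –OCH3 → ester.
  CH(CH2OH): pendant –CH2OH on an sp³ backbone C → alcohol.
  C6H4: para-disubstituted benzene ring → arene.
  CH2OH: –OH on an sp³ carbon → alcohol.
Ether appears at: CH2OCH2, CH2OCH2 → 2.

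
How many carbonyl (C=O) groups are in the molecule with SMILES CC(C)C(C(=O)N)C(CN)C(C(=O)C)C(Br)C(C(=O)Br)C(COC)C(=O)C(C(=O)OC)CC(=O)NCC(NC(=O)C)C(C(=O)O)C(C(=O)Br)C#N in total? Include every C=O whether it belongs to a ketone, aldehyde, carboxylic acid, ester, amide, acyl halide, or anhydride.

CH(CONH2): amide, 1 C=O (running total 1).
CH(COCH3): ketone, 1 C=O (running total 2).
CH(COBr): acyl halide, 1 C=O (running total 3).
CO: ketone, 1 C=O (running total 4).
CH(COOCH3): ester, 1 C=O (running total 5).
CH2CONHCH2: amide, 1 C=O (running total 6).
CH(NHCOCH3): amide, 1 C=O (running total 7).
CH(COOH): carboxylic acid, 1 C=O (running total 8).
CH(COBr): acyl halide, 1 C=O (running total 9).

9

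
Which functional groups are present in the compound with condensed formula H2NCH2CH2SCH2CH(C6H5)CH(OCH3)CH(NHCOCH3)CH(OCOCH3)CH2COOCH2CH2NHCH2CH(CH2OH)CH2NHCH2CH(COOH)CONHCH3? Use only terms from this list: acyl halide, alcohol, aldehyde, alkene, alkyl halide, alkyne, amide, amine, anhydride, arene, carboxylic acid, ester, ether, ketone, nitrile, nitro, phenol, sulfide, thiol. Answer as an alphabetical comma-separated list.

Taking each segment in turn:
  H2NCH2: –NH2 on an sp³ carbon with no adjacent C=O → amine.
  CH2SCH2: C–S–C linkage → sulfide (thioether).
  CH(C6H5): pendant –C6H5: benzene ring → arene.
  CH(OCH3): pendant –OCH3: C–O–C with sp³ C, no adjacent C=O → ether.
  CH(NHCOCH3): pendant –NHC(=O)CH3: N bonded to a carbonyl → amide (not amine).
  CH(OCOCH3): pendant –OC(=O)CH3: an acyloxy group → ester.
  CH2COOCH2: –C(=O)–O–C with C on the carbonyl side → ester.
  CH2NHCH2: C–N–C with sp³ carbons and no adjacent C=O → amine (secondary).
  CH(CH2OH): pendant –CH2OH on an sp³ backbone C → alcohol.
  CH2NHCH2: C–N–C with sp³ carbons and no adjacent C=O → amine (secondary).
  CH(COOH): pendant –COOH: carbonyl C bonded to C and –OH → carboxylic acid.
  CONHCH3: –C(=O)NHCH3: carbonyl C bonded to C and to N → amide (the N is not an amine).

alcohol, amide, amine, arene, carboxylic acid, ester, ether, sulfide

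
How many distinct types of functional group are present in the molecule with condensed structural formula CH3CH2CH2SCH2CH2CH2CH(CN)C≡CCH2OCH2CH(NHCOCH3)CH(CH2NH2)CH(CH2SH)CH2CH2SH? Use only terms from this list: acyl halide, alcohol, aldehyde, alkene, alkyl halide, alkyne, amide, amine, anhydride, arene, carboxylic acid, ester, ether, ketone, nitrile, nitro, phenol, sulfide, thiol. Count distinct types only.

Working along the chain:
  CH2SCH2: C–S–C linkage → sulfide (thioether).
  CH(CN): pendant –C≡N: nitrile.
  C≡C: C≡C triple bond → alkyne.
  CH2OCH2: C–O–C with sp³ carbons on both sides and no adjacent C=O → ether.
  CH(NHCOCH3): pendant –NHC(=O)CH3: N bonded to a carbonyl → amide (not amine).
  CH(CH2NH2): pendant –CH2NH2: N on sp³ C, no adjacent C=O → amine.
  CH(CH2SH): pendant –CH2SH → thiol.
  CH2SH: –SH on an sp³ carbon → thiol.
Distinct types present: alkyne, amide, amine, ether, nitrile, sulfide, thiol.

7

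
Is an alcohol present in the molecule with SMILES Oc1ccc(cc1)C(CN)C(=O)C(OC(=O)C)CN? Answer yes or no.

no

–OH attached directly to an aromatic ring → phenol (not alcohol); the ring itself is an arene.
pendant –CH2NH2: N on sp³ C, no adjacent C=O → amine.
–C(=O)– with carbon on both sides → ketone.
pendant –OC(=O)CH3: an acyloxy group → ester.
–NH2 on an sp³ carbon with no adjacent C=O → amine.
In HOC6H4, the –OH is on an aromatic ring carbon; that is a phenol, not an alcohol.
The groups actually present are: amine, arene, ester, ketone, phenol.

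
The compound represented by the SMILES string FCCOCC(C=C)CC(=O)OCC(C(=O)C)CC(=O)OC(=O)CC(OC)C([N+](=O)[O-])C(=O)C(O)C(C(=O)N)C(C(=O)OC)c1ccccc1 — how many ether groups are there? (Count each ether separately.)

2

halogen on an sp³ carbon → alkyl halide.
C–O–C with sp³ carbons on both sides and no adjacent C=O → ether.
pendant –CH=CH2: C=C double bond → alkene.
–C(=O)–O–C with C on the carbonyl side → ester.
pendant –COCH3: carbonyl C bonded to two carbons → ketone.
two acyl groups sharing one oxygen, –C(=O)–O–C(=O)– → anhydride.
pendant –OCH3: C–O–C with sp³ C, no adjacent C=O → ether.
–NO2 on an sp³ carbon → nitro (the N=O is not a carbonyl).
–C(=O)– with carbon on both sides → ketone.
–OH on an sp³ carbon → alcohol (secondary).
pendant –CONH2: carbonyl C bonded to C and N → amide.
pendant –COOCH3: carbonyl C bonded to C and –OCH3 → ester.
–C6H5 phenyl ring → arene.
Ether appears at: CH2OCH2, CH(OCH3) → 2.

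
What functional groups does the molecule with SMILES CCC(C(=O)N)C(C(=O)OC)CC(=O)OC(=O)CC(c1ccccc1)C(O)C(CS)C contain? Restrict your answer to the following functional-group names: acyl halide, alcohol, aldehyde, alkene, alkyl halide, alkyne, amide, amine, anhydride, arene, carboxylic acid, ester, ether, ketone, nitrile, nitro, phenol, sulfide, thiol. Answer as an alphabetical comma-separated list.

alcohol, amide, anhydride, arene, ester, thiol

Reading the structure from left to right:
  CH(CONH2): pendant –CONH2: carbonyl C bonded to C and N → amide.
  CH(COOCH3): pendant –COOCH3: carbonyl C bonded to C and –OCH3 → ester.
  CH2CO-O-COCH2: two acyl groups sharing one oxygen, –C(=O)–O–C(=O)– → anhydride.
  CH(C6H5): pendant –C6H5: benzene ring → arene.
  CH(OH): –OH on an sp³ carbon → alcohol (secondary).
  CH(CH2SH): pendant –CH2SH → thiol.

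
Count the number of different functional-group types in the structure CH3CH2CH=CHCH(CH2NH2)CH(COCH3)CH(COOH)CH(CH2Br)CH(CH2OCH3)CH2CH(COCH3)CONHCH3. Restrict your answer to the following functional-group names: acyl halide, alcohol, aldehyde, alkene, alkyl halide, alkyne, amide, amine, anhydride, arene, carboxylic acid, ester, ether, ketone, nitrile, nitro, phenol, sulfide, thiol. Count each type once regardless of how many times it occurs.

C=C double bond → alkene.
pendant –CH2NH2: N on sp³ C, no adjacent C=O → amine.
pendant –COCH3: carbonyl C bonded to two carbons → ketone.
pendant –COOH: carbonyl C bonded to C and –OH → carboxylic acid.
pendant –CH2X: halogen on sp³ carbon → alkyl halide.
pendant –CH2OCH3: C–O–C linkage → ether.
pendant –COCH3: carbonyl C bonded to two carbons → ketone.
–C(=O)NHCH3: carbonyl C bonded to C and to N → amide (the N is not an amine).
Distinct types present: alkene, alkyl halide, amide, amine, carboxylic acid, ether, ketone.

7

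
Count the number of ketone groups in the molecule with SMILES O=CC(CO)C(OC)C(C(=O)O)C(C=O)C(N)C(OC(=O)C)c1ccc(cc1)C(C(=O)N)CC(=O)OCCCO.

0

Working along the chain:
  OHC: terminal –CHO: carbonyl C bonded to H and C → aldehyde.
  CH(CH2OH): pendant –CH2OH on an sp³ backbone C → alcohol.
  CH(OCH3): pendant –OCH3: C–O–C with sp³ C, no adjacent C=O → ether.
  CH(COOH): pendant –COOH: carbonyl C bonded to C and –OH → carboxylic acid.
  CH(CHO): pendant –CHO: carbonyl C bonded to C and H → aldehyde.
  CH(NH2): –NH2 on an sp³ carbon with no adjacent C=O → amine.
  CH(OCOCH3): pendant –OC(=O)CH3: an acyloxy group → ester.
  C6H4: para-disubstituted benzene ring → arene.
  CH(CONH2): pendant –CONH2: carbonyl C bonded to C and N → amide.
  CH2COOCH2: –C(=O)–O–C with C on the carbonyl side → ester.
  CH2OH: –OH on an sp³ carbon → alcohol.
No segment is a ketone: OHC is aldehyde, not ketone; CH(COOH) is carboxylic acid, not ketone; CH(CHO) is aldehyde, not ketone. → 0.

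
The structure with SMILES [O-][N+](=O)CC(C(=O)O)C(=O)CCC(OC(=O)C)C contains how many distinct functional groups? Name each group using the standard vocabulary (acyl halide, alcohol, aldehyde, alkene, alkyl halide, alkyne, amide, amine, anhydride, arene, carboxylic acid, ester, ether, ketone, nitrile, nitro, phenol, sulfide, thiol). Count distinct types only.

–NO2 on carbon → nitro group.
pendant –COOH: carbonyl C bonded to C and –OH → carboxylic acid.
–C(=O)– with carbon on both sides → ketone.
pendant –OC(=O)CH3: an acyloxy group → ester.
Distinct types present: carboxylic acid, ester, ketone, nitro.

4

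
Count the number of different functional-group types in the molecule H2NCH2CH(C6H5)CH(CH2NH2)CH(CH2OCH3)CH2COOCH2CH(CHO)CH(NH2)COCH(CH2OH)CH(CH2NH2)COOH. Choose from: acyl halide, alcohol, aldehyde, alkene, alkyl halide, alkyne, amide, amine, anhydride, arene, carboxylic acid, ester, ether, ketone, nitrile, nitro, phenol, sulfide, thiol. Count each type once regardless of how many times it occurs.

8

Taking each segment in turn:
  H2NCH2: –NH2 on an sp³ carbon with no adjacent C=O → amine.
  CH(C6H5): pendant –C6H5: benzene ring → arene.
  CH(CH2NH2): pendant –CH2NH2: N on sp³ C, no adjacent C=O → amine.
  CH(CH2OCH3): pendant –CH2OCH3: C–O–C linkage → ether.
  CH2COOCH2: –C(=O)–O–C with C on the carbonyl side → ester.
  CH(CHO): pendant –CHO: carbonyl C bonded to C and H → aldehyde.
  CH(NH2): –NH2 on an sp³ carbon with no adjacent C=O → amine.
  CO: –C(=O)– with carbon on both sides → ketone.
  CH(CH2OH): pendant –CH2OH on an sp³ backbone C → alcohol.
  CH(CH2NH2): pendant –CH2NH2: N on sp³ C, no adjacent C=O → amine.
  COOH: –COOH: carbonyl C bonded to –OH and C → carboxylic acid (the –OH is not a separate alcohol).
Distinct types present: alcohol, aldehyde, amine, arene, carboxylic acid, ester, ether, ketone.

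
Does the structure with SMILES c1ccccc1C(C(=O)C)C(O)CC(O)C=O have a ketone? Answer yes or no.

yes

Working along the chain:
  C6H5: C6H5– phenyl ring → arene.
  CH(COCH3): pendant –COCH3: carbonyl C bonded to two carbons → ketone.
  CH(OH): –OH on an sp³ carbon → alcohol (secondary).
  CH(OH): –OH on an sp³ carbon → alcohol (secondary).
  CHO: terminal –CHO: carbonyl C bonded to H and C → aldehyde.
The CH(COCH3) segment supplies the ketone: pendant –COCH3: carbonyl C bonded to two carbons → ketone.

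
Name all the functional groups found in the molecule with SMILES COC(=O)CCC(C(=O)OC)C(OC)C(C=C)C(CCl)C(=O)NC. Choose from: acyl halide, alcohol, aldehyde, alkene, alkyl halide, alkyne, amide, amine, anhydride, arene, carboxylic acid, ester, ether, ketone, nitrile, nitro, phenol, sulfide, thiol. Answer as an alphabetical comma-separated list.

alkene, alkyl halide, amide, ester, ether

Taking each segment in turn:
  CH3OOC: CH3O–C(=O)–: carbonyl C bonded to C and to –OCH3 → ester (not ketone + ether).
  CH(COOCH3): pendant –COOCH3: carbonyl C bonded to C and –OCH3 → ester.
  CH(OCH3): pendant –OCH3: C–O–C with sp³ C, no adjacent C=O → ether.
  CH(CH=CH2): pendant –CH=CH2: C=C double bond → alkene.
  CH(CH2Cl): pendant –CH2X: halogen on sp³ carbon → alkyl halide.
  CONHCH3: –C(=O)NHCH3: carbonyl C bonded to C and to N → amide (the N is not an amine).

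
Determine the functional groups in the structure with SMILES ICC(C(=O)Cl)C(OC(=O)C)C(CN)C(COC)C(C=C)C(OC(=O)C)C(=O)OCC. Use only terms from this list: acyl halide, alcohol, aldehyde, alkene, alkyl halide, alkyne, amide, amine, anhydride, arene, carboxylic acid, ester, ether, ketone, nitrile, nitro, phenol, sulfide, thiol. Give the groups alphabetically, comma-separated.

acyl halide, alkene, alkyl halide, amine, ester, ether

Working along the chain:
  ICH2: halogen on an sp³ carbon → alkyl halide.
  CH(COCl): pendant –C(=O)X: carbonyl C bonded to C and halogen → acyl halide.
  CH(OCOCH3): pendant –OC(=O)CH3: an acyloxy group → ester.
  CH(CH2NH2): pendant –CH2NH2: N on sp³ C, no adjacent C=O → amine.
  CH(CH2OCH3): pendant –CH2OCH3: C–O–C linkage → ether.
  CH(CH=CH2): pendant –CH=CH2: C=C double bond → alkene.
  CH(OCOCH3): pendant –OC(=O)CH3: an acyloxy group → ester.
  COOCH2CH3: –C(=O)OCH2CH3: carbonyl C bonded to C and to –OEt → ester.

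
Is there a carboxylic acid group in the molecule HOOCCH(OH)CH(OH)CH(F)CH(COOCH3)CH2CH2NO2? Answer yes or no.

Working along the chain:
  HOOC: –COOH: carbonyl C bonded to –OH and C → carboxylic acid (the –OH is not a separate alcohol).
  CH(OH): –OH on an sp³ carbon → alcohol (secondary).
  CH(OH): –OH on an sp³ carbon → alcohol (secondary).
  CH(F): halogen on an sp³ carbon → alkyl halide.
  CH(COOCH3): pendant –COOCH3: carbonyl C bonded to C and –OCH3 → ester.
  CH2NO2: –NO2 on carbon → nitro group.
The HOOC segment supplies the carboxylic acid: –COOH: carbonyl C bonded to –OH and C → carboxylic acid (the –OH is not a separate alcohol).

yes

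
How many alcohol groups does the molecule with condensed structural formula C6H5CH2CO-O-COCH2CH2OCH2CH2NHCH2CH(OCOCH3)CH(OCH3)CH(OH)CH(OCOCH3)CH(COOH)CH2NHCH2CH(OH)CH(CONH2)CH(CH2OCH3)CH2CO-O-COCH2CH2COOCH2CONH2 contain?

C6H5– phenyl ring → arene.
two acyl groups sharing one oxygen, –C(=O)–O–C(=O)– → anhydride.
C–O–C with sp³ carbons on both sides and no adjacent C=O → ether.
C–N–C with sp³ carbons and no adjacent C=O → amine (secondary).
pendant –OC(=O)CH3: an acyloxy group → ester.
pendant –OCH3: C–O–C with sp³ C, no adjacent C=O → ether.
–OH on an sp³ carbon → alcohol (secondary).
pendant –OC(=O)CH3: an acyloxy group → ester.
pendant –COOH: carbonyl C bonded to C and –OH → carboxylic acid.
C–N–C with sp³ carbons and no adjacent C=O → amine (secondary).
–OH on an sp³ carbon → alcohol (secondary).
pendant –CONH2: carbonyl C bonded to C and N → amide.
pendant –CH2OCH3: C–O–C linkage → ether.
two acyl groups sharing one oxygen, –C(=O)–O–C(=O)– → anhydride.
–C(=O)–O–C with C on the carbonyl side → ester.
–C(=O)NH2: carbonyl C bonded to C and to N → amide (the N is not a separate amine).
Alcohol appears at: CH(OH), CH(OH) → 2.

2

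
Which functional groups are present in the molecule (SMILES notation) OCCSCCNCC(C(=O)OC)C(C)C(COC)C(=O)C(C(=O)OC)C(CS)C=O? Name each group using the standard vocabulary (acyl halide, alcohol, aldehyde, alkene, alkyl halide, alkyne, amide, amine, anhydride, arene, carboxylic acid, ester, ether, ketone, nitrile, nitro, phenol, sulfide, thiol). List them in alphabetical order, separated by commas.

alcohol, aldehyde, amine, ester, ether, ketone, sulfide, thiol

Working along the chain:
  HOCH2: HO– on an sp³ carbon → alcohol.
  CH2SCH2: C–S–C linkage → sulfide (thioether).
  CH2NHCH2: C–N–C with sp³ carbons and no adjacent C=O → amine (secondary).
  CH(COOCH3): pendant –COOCH3: carbonyl C bonded to C and –OCH3 → ester.
  CH(CH2OCH3): pendant –CH2OCH3: C–O–C linkage → ether.
  CO: –C(=O)– with carbon on both sides → ketone.
  CH(COOCH3): pendant –COOCH3: carbonyl C bonded to C and –OCH3 → ester.
  CH(CH2SH): pendant –CH2SH → thiol.
  CHO: terminal –CHO: carbonyl C bonded to H and C → aldehyde.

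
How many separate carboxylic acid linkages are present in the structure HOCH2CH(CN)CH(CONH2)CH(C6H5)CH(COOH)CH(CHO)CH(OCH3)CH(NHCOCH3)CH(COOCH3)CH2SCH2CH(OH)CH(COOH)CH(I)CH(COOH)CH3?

HO– on an sp³ carbon → alcohol.
pendant –C≡N: nitrile.
pendant –CONH2: carbonyl C bonded to C and N → amide.
pendant –C6H5: benzene ring → arene.
pendant –COOH: carbonyl C bonded to C and –OH → carboxylic acid.
pendant –CHO: carbonyl C bonded to C and H → aldehyde.
pendant –OCH3: C–O–C with sp³ C, no adjacent C=O → ether.
pendant –NHC(=O)CH3: N bonded to a carbonyl → amide (not amine).
pendant –COOCH3: carbonyl C bonded to C and –OCH3 → ester.
C–S–C linkage → sulfide (thioether).
–OH on an sp³ carbon → alcohol (secondary).
pendant –COOH: carbonyl C bonded to C and –OH → carboxylic acid.
halogen on an sp³ carbon → alkyl halide.
pendant –COOH: carbonyl C bonded to C and –OH → carboxylic acid.
Carboxylic acid appears at: CH(COOH), CH(COOH), CH(COOH) → 3.

3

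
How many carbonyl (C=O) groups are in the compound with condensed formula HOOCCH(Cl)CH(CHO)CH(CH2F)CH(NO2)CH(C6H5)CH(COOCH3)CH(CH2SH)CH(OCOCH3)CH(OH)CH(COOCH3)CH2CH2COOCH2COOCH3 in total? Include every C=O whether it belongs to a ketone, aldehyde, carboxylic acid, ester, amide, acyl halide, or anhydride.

7

HOOC: carboxylic acid, 1 C=O (running total 1).
CH(CHO): aldehyde, 1 C=O (running total 2).
CH(COOCH3): ester, 1 C=O (running total 3).
CH(OCOCH3): ester, 1 C=O (running total 4).
CH(COOCH3): ester, 1 C=O (running total 5).
CH2COOCH2: ester, 1 C=O (running total 6).
COOCH3: ester, 1 C=O (running total 7).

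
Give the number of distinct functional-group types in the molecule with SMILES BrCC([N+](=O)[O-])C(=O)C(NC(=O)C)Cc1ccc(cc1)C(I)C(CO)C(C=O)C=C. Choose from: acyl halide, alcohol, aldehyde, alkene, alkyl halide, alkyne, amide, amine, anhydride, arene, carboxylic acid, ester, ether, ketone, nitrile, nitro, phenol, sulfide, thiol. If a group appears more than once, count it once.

Working along the chain:
  BrCH2: halogen on an sp³ carbon → alkyl halide.
  CH(NO2): –NO2 on an sp³ carbon → nitro (the N=O is not a carbonyl).
  CO: –C(=O)– with carbon on both sides → ketone.
  CH(NHCOCH3): pendant –NHC(=O)CH3: N bonded to a carbonyl → amide (not amine).
  C6H4: para-disubstituted benzene ring → arene.
  CH(I): halogen on an sp³ carbon → alkyl halide.
  CH(CH2OH): pendant –CH2OH on an sp³ backbone C → alcohol.
  CH(CHO): pendant –CHO: carbonyl C bonded to C and H → aldehyde.
  CH=CH2: C=C double bond → alkene.
Distinct types present: alcohol, aldehyde, alkene, alkyl halide, amide, arene, ketone, nitro.

8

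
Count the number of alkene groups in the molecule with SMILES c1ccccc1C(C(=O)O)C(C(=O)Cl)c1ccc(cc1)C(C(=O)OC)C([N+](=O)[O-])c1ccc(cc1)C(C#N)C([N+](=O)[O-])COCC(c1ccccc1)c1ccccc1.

0

C6H5– phenyl ring → arene.
pendant –COOH: carbonyl C bonded to C and –OH → carboxylic acid.
pendant –C(=O)X: carbonyl C bonded to C and halogen → acyl halide.
para-disubstituted benzene ring → arene.
pendant –COOCH3: carbonyl C bonded to C and –OCH3 → ester.
–NO2 on an sp³ carbon → nitro (the N=O is not a carbonyl).
para-disubstituted benzene ring → arene.
pendant –C≡N: nitrile.
–NO2 on an sp³ carbon → nitro (the N=O is not a carbonyl).
C–O–C with sp³ carbons on both sides and no adjacent C=O → ether.
pendant –C6H5: benzene ring → arene.
–C6H5 phenyl ring → arene.
No segment is a alkene: C6H5 is arene, not alkene; C6H4 is arene, not alkene; C6H4 is arene, not alkene. → 0.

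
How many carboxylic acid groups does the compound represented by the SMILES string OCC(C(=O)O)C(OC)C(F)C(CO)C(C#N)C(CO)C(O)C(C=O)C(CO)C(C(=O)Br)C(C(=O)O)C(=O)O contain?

3

Taking each segment in turn:
  HOCH2: HO– on an sp³ carbon → alcohol.
  CH(COOH): pendant –COOH: carbonyl C bonded to C and –OH → carboxylic acid.
  CH(OCH3): pendant –OCH3: C–O–C with sp³ C, no adjacent C=O → ether.
  CH(F): halogen on an sp³ carbon → alkyl halide.
  CH(CH2OH): pendant –CH2OH on an sp³ backbone C → alcohol.
  CH(CN): pendant –C≡N: nitrile.
  CH(CH2OH): pendant –CH2OH on an sp³ backbone C → alcohol.
  CH(OH): –OH on an sp³ carbon → alcohol (secondary).
  CH(CHO): pendant –CHO: carbonyl C bonded to C and H → aldehyde.
  CH(CH2OH): pendant –CH2OH on an sp³ backbone C → alcohol.
  CH(COBr): pendant –C(=O)X: carbonyl C bonded to C and halogen → acyl halide.
  CH(COOH): pendant –COOH: carbonyl C bonded to C and –OH → carboxylic acid.
  COOH: –COOH: carbonyl C bonded to –OH and C → carboxylic acid (the –OH is not a separate alcohol).
Carboxylic acid appears at: CH(COOH), CH(COOH), COOH → 3.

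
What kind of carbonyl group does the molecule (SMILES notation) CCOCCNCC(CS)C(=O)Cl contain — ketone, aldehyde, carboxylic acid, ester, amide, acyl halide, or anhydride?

The carbonyl is in the COCl segment: –C(=O)Cl: carbonyl C bonded to C and to a halogen → acyl halide (not alkyl halide).

acyl halide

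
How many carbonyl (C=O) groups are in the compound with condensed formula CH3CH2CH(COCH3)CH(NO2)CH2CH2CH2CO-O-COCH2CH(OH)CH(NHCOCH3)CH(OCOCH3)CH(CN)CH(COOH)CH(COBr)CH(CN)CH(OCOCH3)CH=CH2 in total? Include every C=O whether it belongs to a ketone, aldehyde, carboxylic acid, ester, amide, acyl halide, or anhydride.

8

CH(COCH3): ketone, 1 C=O (running total 1).
CH2CO-O-COCH2: anhydride, 2 C=O (running total 3).
CH(NHCOCH3): amide, 1 C=O (running total 4).
CH(OCOCH3): ester, 1 C=O (running total 5).
CH(COOH): carboxylic acid, 1 C=O (running total 6).
CH(COBr): acyl halide, 1 C=O (running total 7).
CH(OCOCH3): ester, 1 C=O (running total 8).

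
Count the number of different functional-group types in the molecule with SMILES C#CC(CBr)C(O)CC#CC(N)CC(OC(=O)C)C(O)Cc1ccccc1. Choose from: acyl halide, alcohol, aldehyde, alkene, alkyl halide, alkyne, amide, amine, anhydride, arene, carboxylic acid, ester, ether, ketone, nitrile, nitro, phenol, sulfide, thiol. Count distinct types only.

6

Taking each segment in turn:
  HC≡C: C≡C triple bond → alkyne.
  CH(CH2Br): pendant –CH2X: halogen on sp³ carbon → alkyl halide.
  CH(OH): –OH on an sp³ carbon → alcohol (secondary).
  C≡C: C≡C triple bond → alkyne.
  CH(NH2): –NH2 on an sp³ carbon with no adjacent C=O → amine.
  CH(OCOCH3): pendant –OC(=O)CH3: an acyloxy group → ester.
  CH(OH): –OH on an sp³ carbon → alcohol (secondary).
  C6H5: –C6H5 phenyl ring → arene.
Distinct types present: alcohol, alkyl halide, alkyne, amine, arene, ester.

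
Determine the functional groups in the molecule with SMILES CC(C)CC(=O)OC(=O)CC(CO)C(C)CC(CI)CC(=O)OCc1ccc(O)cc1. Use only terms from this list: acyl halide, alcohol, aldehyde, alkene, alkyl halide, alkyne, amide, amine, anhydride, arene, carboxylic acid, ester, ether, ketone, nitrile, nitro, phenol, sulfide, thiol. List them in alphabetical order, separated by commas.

two acyl groups sharing one oxygen, –C(=O)–O–C(=O)– → anhydride.
pendant –CH2OH on an sp³ backbone C → alcohol.
pendant –CH2X: halogen on sp³ carbon → alkyl halide.
–C(=O)–O–C with C on the carbonyl side → ester.
–OH attached directly to an aromatic ring → phenol (not alcohol); the ring itself is an arene.

alcohol, alkyl halide, anhydride, arene, ester, phenol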